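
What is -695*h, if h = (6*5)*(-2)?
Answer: 41700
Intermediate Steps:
h = -60 (h = 30*(-2) = -60)
-695*h = -695*(-60) = 41700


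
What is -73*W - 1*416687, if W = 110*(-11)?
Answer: -328357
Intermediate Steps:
W = -1210
-73*W - 1*416687 = -73*(-1210) - 1*416687 = 88330 - 416687 = -328357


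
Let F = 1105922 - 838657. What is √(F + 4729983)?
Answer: 8*√78082 ≈ 2235.5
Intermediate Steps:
F = 267265
√(F + 4729983) = √(267265 + 4729983) = √4997248 = 8*√78082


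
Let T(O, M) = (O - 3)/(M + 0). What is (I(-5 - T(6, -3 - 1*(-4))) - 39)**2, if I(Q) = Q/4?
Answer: 1681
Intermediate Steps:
T(O, M) = (-3 + O)/M
I(Q) = Q/4 (I(Q) = Q*(1/4) = Q/4)
(I(-5 - T(6, -3 - 1*(-4))) - 39)**2 = ((-5 - (-3 + 6)/(-3 - 1*(-4)))/4 - 39)**2 = ((-5 - 3/(-3 + 4))/4 - 39)**2 = ((-5 - 3/1)/4 - 39)**2 = ((-5 - 3)/4 - 39)**2 = ((1/4)*(-8) - 39)**2 = (-2 - 39)**2 = (-41)**2 = 1681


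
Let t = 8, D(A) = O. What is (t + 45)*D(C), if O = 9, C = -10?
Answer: 477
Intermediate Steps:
D(A) = 9
(t + 45)*D(C) = (8 + 45)*9 = 53*9 = 477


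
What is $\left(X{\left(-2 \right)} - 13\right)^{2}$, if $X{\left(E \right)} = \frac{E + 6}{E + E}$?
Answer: $196$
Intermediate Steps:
$X{\left(E \right)} = \frac{6 + E}{2 E}$
$\left(X{\left(-2 \right)} - 13\right)^{2} = \left(\frac{6 - 2}{2 \left(-2\right)} - 13\right)^{2} = \left(\frac{1}{2} \left(- \frac{1}{2}\right) 4 - 13\right)^{2} = \left(-1 - 13\right)^{2} = \left(-14\right)^{2} = 196$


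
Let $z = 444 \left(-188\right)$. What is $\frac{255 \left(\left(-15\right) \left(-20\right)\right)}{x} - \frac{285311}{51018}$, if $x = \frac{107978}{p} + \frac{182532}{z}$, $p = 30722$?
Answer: $\frac{416986279908328657}{7239011006634} \approx 57603.0$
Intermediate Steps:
$z = -83472$
$x = \frac{141891313}{106851116}$ ($x = \frac{107978}{30722} + \frac{182532}{-83472} = 107978 \cdot \frac{1}{30722} + 182532 \left(- \frac{1}{83472}\right) = \frac{53989}{15361} - \frac{15211}{6956} = \frac{141891313}{106851116} \approx 1.3279$)
$\frac{255 \left(\left(-15\right) \left(-20\right)\right)}{x} - \frac{285311}{51018} = \frac{255 \left(\left(-15\right) \left(-20\right)\right)}{\frac{141891313}{106851116}} - \frac{285311}{51018} = 255 \cdot 300 \cdot \frac{106851116}{141891313} - \frac{285311}{51018} = 76500 \cdot \frac{106851116}{141891313} - \frac{285311}{51018} = \frac{8174110374000}{141891313} - \frac{285311}{51018} = \frac{416986279908328657}{7239011006634}$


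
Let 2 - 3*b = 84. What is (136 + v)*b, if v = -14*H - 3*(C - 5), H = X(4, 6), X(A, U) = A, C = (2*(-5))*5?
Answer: -20090/3 ≈ -6696.7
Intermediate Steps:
C = -50 (C = -10*5 = -50)
b = -82/3 (b = ⅔ - ⅓*84 = ⅔ - 28 = -82/3 ≈ -27.333)
H = 4
v = 109 (v = -14*4 - 3*(-50 - 5) = -56 - 3*(-55) = -56 + 165 = 109)
(136 + v)*b = (136 + 109)*(-82/3) = 245*(-82/3) = -20090/3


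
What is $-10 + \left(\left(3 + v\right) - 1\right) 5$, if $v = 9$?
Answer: $45$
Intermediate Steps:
$-10 + \left(\left(3 + v\right) - 1\right) 5 = -10 + \left(\left(3 + 9\right) - 1\right) 5 = -10 + \left(12 - 1\right) 5 = -10 + 11 \cdot 5 = -10 + 55 = 45$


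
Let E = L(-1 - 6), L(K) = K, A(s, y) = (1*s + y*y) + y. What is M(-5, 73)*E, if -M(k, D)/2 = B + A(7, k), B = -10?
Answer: 238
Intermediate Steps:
A(s, y) = s + y + y² (A(s, y) = (s + y²) + y = s + y + y²)
M(k, D) = 6 - 2*k - 2*k² (M(k, D) = -2*(-10 + (7 + k + k²)) = -2*(-3 + k + k²) = 6 - 2*k - 2*k²)
E = -7 (E = -1 - 6 = -7)
M(-5, 73)*E = (6 - 2*(-5) - 2*(-5)²)*(-7) = (6 + 10 - 2*25)*(-7) = (6 + 10 - 50)*(-7) = -34*(-7) = 238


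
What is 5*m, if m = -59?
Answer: -295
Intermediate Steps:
5*m = 5*(-59) = -295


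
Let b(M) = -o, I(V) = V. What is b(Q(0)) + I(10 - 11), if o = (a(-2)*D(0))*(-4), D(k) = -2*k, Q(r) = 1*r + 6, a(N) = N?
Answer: -1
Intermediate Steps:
Q(r) = 6 + r (Q(r) = r + 6 = 6 + r)
o = 0 (o = -(-4)*0*(-4) = -2*0*(-4) = 0*(-4) = 0)
b(M) = 0 (b(M) = -1*0 = 0)
b(Q(0)) + I(10 - 11) = 0 + (10 - 11) = 0 - 1 = -1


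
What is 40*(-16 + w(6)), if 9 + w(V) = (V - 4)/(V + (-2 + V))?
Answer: -992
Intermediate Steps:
w(V) = -9 + (-4 + V)/(-2 + 2*V) (w(V) = -9 + (V - 4)/(V + (-2 + V)) = -9 + (-4 + V)/(-2 + 2*V))
40*(-16 + w(6)) = 40*(-16 + (14 - 17*6)/(2*(-1 + 6))) = 40*(-16 + (½)*(14 - 102)/5) = 40*(-16 + (½)*(⅕)*(-88)) = 40*(-16 - 44/5) = 40*(-124/5) = -992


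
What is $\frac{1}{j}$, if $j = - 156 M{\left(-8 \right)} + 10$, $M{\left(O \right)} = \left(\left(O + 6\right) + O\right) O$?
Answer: $- \frac{1}{12470} \approx -8.0192 \cdot 10^{-5}$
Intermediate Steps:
$M{\left(O \right)} = O \left(6 + 2 O\right)$ ($M{\left(O \right)} = \left(\left(6 + O\right) + O\right) O = \left(6 + 2 O\right) O = O \left(6 + 2 O\right)$)
$j = -12470$ ($j = - 156 \cdot 2 \left(-8\right) \left(3 - 8\right) + 10 = - 156 \cdot 2 \left(-8\right) \left(-5\right) + 10 = \left(-156\right) 80 + 10 = -12480 + 10 = -12470$)
$\frac{1}{j} = \frac{1}{-12470} = - \frac{1}{12470}$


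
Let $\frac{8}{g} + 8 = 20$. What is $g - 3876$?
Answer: $- \frac{11626}{3} \approx -3875.3$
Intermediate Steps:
$g = \frac{2}{3}$ ($g = \frac{8}{-8 + 20} = \frac{8}{12} = 8 \cdot \frac{1}{12} = \frac{2}{3} \approx 0.66667$)
$g - 3876 = \frac{2}{3} - 3876 = - \frac{11626}{3}$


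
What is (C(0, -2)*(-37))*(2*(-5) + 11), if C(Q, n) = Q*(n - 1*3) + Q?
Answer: 0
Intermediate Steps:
C(Q, n) = Q + Q*(-3 + n) (C(Q, n) = Q*(n - 3) + Q = Q*(-3 + n) + Q = Q + Q*(-3 + n))
(C(0, -2)*(-37))*(2*(-5) + 11) = ((0*(-2 - 2))*(-37))*(2*(-5) + 11) = ((0*(-4))*(-37))*(-10 + 11) = (0*(-37))*1 = 0*1 = 0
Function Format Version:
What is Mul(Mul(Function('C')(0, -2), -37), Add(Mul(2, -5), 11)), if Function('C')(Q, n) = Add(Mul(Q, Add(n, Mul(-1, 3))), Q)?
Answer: 0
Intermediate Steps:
Function('C')(Q, n) = Add(Q, Mul(Q, Add(-3, n))) (Function('C')(Q, n) = Add(Mul(Q, Add(n, -3)), Q) = Add(Mul(Q, Add(-3, n)), Q) = Add(Q, Mul(Q, Add(-3, n))))
Mul(Mul(Function('C')(0, -2), -37), Add(Mul(2, -5), 11)) = Mul(Mul(Mul(0, Add(-2, -2)), -37), Add(Mul(2, -5), 11)) = Mul(Mul(Mul(0, -4), -37), Add(-10, 11)) = Mul(Mul(0, -37), 1) = Mul(0, 1) = 0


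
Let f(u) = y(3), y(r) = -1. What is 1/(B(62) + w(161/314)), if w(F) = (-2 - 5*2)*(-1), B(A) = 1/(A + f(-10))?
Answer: 61/733 ≈ 0.083220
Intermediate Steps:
f(u) = -1
B(A) = 1/(-1 + A) (B(A) = 1/(A - 1) = 1/(-1 + A))
w(F) = 12 (w(F) = (-2 - 10)*(-1) = -12*(-1) = 12)
1/(B(62) + w(161/314)) = 1/(1/(-1 + 62) + 12) = 1/(1/61 + 12) = 1/(733/61) = 61/733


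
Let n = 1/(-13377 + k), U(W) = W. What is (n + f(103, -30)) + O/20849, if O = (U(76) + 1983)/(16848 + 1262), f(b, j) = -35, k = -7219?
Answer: -136089665401813/3888271366220 ≈ -35.000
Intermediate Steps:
O = 2059/18110 (O = (76 + 1983)/(16848 + 1262) = 2059/18110 ≈ 0.11369)
n = -1/20596 (n = 1/(-13377 - 7219) = 1/(-20596) = -1/20596 ≈ -4.8553e-5)
(n + f(103, -30)) + O/20849 = (-1/20596 - 35) + (2059/18110)/20849 = -720861/20596 + (2059/18110)*(1/20849) = -720861/20596 + 2059/377575390 = -136089665401813/3888271366220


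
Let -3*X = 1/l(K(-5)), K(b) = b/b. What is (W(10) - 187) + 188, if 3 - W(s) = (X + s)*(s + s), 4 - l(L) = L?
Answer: -1744/9 ≈ -193.78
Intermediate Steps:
K(b) = 1
l(L) = 4 - L
X = -1/9 (X = -1/(3*(4 - 1*1)) = -1/(3*(4 - 1)) = -1/3/3 = -1/3*1/3 = -1/9 ≈ -0.11111)
W(s) = 3 - 2*s*(-1/9 + s) (W(s) = 3 - (-1/9 + s)*(s + s) = 3 - (-1/9 + s)*2*s = 3 - 2*s*(-1/9 + s))
(W(10) - 187) + 188 = ((3 - 2*10**2 + (2/9)*10) - 187) + 188 = ((3 - 2*100 + 20/9) - 187) + 188 = ((3 - 200 + 20/9) - 187) + 188 = (-1753/9 - 187) + 188 = -3436/9 + 188 = -1744/9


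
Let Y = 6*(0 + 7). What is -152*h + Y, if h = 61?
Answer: -9230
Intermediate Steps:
Y = 42 (Y = 6*7 = 42)
-152*h + Y = -152*61 + 42 = -9272 + 42 = -9230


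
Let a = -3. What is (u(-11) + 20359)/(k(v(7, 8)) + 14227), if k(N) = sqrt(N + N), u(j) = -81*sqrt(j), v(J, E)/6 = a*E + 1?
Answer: 289647493/202407805 - 162*sqrt(759)/202407805 - 1152387*I*sqrt(11)/202407805 - 40718*I*sqrt(69)/202407805 ≈ 1.431 - 0.020554*I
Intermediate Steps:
v(J, E) = 6 - 18*E (v(J, E) = 6*(-3*E + 1) = 6*(1 - 3*E) = 6 - 18*E)
k(N) = sqrt(2)*sqrt(N) (k(N) = sqrt(2*N) = sqrt(2)*sqrt(N))
(u(-11) + 20359)/(k(v(7, 8)) + 14227) = (-81*I*sqrt(11) + 20359)/(sqrt(2)*sqrt(6 - 18*8) + 14227) = (-81*I*sqrt(11) + 20359)/(sqrt(2)*sqrt(6 - 144) + 14227) = (-81*I*sqrt(11) + 20359)/(sqrt(2)*sqrt(-138) + 14227) = (20359 - 81*I*sqrt(11))/(sqrt(2)*(I*sqrt(138)) + 14227) = (20359 - 81*I*sqrt(11))/(2*I*sqrt(69) + 14227) = (20359 - 81*I*sqrt(11))/(14227 + 2*I*sqrt(69))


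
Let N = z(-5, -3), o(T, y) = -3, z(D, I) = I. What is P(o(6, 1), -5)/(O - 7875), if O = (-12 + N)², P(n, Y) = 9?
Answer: -1/850 ≈ -0.0011765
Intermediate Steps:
N = -3
O = 225 (O = (-12 - 3)² = (-15)² = 225)
P(o(6, 1), -5)/(O - 7875) = 9/(225 - 7875) = 9/(-7650) = -1/7650*9 = -1/850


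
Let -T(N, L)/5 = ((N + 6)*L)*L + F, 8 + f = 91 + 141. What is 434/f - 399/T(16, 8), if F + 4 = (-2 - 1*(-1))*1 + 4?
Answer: 10689/5360 ≈ 1.9942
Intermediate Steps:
F = -1 (F = -4 + ((-2 - 1*(-1))*1 + 4) = -4 + ((-2 + 1)*1 + 4) = -4 + (-1*1 + 4) = -4 + (-1 + 4) = -4 + 3 = -1)
f = 224 (f = -8 + (91 + 141) = -8 + 232 = 224)
T(N, L) = 5 - 5*L²*(6 + N) (T(N, L) = -5*(((N + 6)*L)*L - 1) = -5*(((6 + N)*L)*L - 1) = -5*((L*(6 + N))*L - 1) = -5*(L²*(6 + N) - 1) = -5*(-1 + L²*(6 + N)) = 5 - 5*L²*(6 + N))
434/f - 399/T(16, 8) = 434/224 - 399/(5 - 30*8² - 5*16*8²) = 434*(1/224) - 399/(5 - 30*64 - 5*16*64) = 31/16 - 399/(5 - 1920 - 5120) = 31/16 - 399/(-7035) = 31/16 - 399*(-1/7035) = 31/16 + 19/335 = 10689/5360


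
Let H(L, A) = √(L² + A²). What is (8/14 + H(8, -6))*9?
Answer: 666/7 ≈ 95.143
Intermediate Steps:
H(L, A) = √(A² + L²)
(8/14 + H(8, -6))*9 = (8/14 + √((-6)² + 8²))*9 = (8*(1/14) + √(36 + 64))*9 = (4/7 + √100)*9 = (4/7 + 10)*9 = (74/7)*9 = 666/7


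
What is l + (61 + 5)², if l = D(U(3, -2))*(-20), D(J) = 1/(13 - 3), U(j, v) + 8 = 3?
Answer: 4354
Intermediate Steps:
U(j, v) = -5 (U(j, v) = -8 + 3 = -5)
D(J) = ⅒ (D(J) = 1/10 = ⅒)
l = -2 (l = (⅒)*(-20) = -2)
l + (61 + 5)² = -2 + (61 + 5)² = -2 + 66² = -2 + 4356 = 4354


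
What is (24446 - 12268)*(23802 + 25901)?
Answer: 605283134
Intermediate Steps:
(24446 - 12268)*(23802 + 25901) = 12178*49703 = 605283134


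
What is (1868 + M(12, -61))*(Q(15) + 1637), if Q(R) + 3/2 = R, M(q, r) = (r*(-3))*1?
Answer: 6770351/2 ≈ 3.3852e+6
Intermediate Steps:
M(q, r) = -3*r (M(q, r) = -3*r*1 = -3*r)
Q(R) = -3/2 + R
(1868 + M(12, -61))*(Q(15) + 1637) = (1868 - 3*(-61))*((-3/2 + 15) + 1637) = (1868 + 183)*(27/2 + 1637) = 2051*(3301/2) = 6770351/2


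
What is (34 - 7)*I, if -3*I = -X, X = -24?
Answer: -216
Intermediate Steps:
I = -8 (I = -(-1)*(-24)/3 = -1/3*24 = -8)
(34 - 7)*I = (34 - 7)*(-8) = 27*(-8) = -216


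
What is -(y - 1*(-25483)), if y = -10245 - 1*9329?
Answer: -5909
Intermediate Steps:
y = -19574 (y = -10245 - 9329 = -19574)
-(y - 1*(-25483)) = -(-19574 - 1*(-25483)) = -(-19574 + 25483) = -1*5909 = -5909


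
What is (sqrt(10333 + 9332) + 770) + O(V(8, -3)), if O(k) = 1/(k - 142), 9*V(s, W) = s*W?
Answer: 334177/434 + 3*sqrt(2185) ≈ 910.22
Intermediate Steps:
V(s, W) = W*s/9 (V(s, W) = (s*W)/9 = (W*s)/9 = W*s/9)
O(k) = 1/(-142 + k)
(sqrt(10333 + 9332) + 770) + O(V(8, -3)) = (sqrt(10333 + 9332) + 770) + 1/(-142 + (1/9)*(-3)*8) = (sqrt(19665) + 770) + 1/(-142 - 8/3) = (3*sqrt(2185) + 770) + 1/(-434/3) = (770 + 3*sqrt(2185)) - 3/434 = 334177/434 + 3*sqrt(2185)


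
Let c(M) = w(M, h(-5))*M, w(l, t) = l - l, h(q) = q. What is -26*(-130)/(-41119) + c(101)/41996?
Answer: -260/3163 ≈ -0.082200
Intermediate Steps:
w(l, t) = 0
c(M) = 0 (c(M) = 0*M = 0)
-26*(-130)/(-41119) + c(101)/41996 = -26*(-130)/(-41119) + 0/41996 = 3380*(-1/41119) + 0*(1/41996) = -260/3163 + 0 = -260/3163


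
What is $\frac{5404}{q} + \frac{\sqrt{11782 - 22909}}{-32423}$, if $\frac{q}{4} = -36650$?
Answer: $- \frac{1351}{36650} - \frac{i \sqrt{11127}}{32423} \approx -0.036862 - 0.0032534 i$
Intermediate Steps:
$q = -146600$ ($q = 4 \left(-36650\right) = -146600$)
$\frac{5404}{q} + \frac{\sqrt{11782 - 22909}}{-32423} = \frac{5404}{-146600} + \frac{\sqrt{11782 - 22909}}{-32423} = 5404 \left(- \frac{1}{146600}\right) + \sqrt{-11127} \left(- \frac{1}{32423}\right) = - \frac{1351}{36650} + i \sqrt{11127} \left(- \frac{1}{32423}\right) = - \frac{1351}{36650} - \frac{i \sqrt{11127}}{32423}$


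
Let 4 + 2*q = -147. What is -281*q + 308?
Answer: 43047/2 ≈ 21524.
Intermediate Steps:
q = -151/2 (q = -2 + (½)*(-147) = -2 - 147/2 = -151/2 ≈ -75.500)
-281*q + 308 = -281*(-151/2) + 308 = 42431/2 + 308 = 43047/2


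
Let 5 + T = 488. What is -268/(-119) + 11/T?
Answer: 18679/8211 ≈ 2.2749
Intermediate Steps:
T = 483 (T = -5 + 488 = 483)
-268/(-119) + 11/T = -268/(-119) + 11/483 = -268*(-1/119) + 11*(1/483) = 268/119 + 11/483 = 18679/8211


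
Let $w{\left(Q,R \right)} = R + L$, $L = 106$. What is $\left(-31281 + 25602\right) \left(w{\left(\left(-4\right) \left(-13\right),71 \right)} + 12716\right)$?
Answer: $-73219347$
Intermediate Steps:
$w{\left(Q,R \right)} = 106 + R$ ($w{\left(Q,R \right)} = R + 106 = 106 + R$)
$\left(-31281 + 25602\right) \left(w{\left(\left(-4\right) \left(-13\right),71 \right)} + 12716\right) = \left(-31281 + 25602\right) \left(\left(106 + 71\right) + 12716\right) = - 5679 \left(177 + 12716\right) = \left(-5679\right) 12893 = -73219347$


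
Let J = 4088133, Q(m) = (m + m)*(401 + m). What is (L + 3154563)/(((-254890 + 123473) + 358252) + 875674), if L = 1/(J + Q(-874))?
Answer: 15504478407532/5418762276933 ≈ 2.8613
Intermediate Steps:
Q(m) = 2*m*(401 + m) (Q(m) = (2*m)*(401 + m) = 2*m*(401 + m))
L = 1/4914937 (L = 1/(4088133 + 2*(-874)*(401 - 874)) = 1/(4088133 + 2*(-874)*(-473)) = 1/(4088133 + 826804) = 1/4914937 ≈ 2.0346e-7)
(L + 3154563)/(((-254890 + 123473) + 358252) + 875674) = (1/4914937 + 3154563)/(((-254890 + 123473) + 358252) + 875674) = 15504478407532/(4914937*((-131417 + 358252) + 875674)) = 15504478407532/(4914937*(226835 + 875674)) = (15504478407532/4914937)/1102509 = (15504478407532/4914937)*(1/1102509) = 15504478407532/5418762276933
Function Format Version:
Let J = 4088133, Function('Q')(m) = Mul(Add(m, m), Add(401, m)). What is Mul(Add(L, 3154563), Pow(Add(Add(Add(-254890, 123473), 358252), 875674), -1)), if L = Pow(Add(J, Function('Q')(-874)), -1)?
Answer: Rational(15504478407532, 5418762276933) ≈ 2.8613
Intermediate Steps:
Function('Q')(m) = Mul(2, m, Add(401, m)) (Function('Q')(m) = Mul(Mul(2, m), Add(401, m)) = Mul(2, m, Add(401, m)))
L = Rational(1, 4914937) (L = Pow(Add(4088133, Mul(2, -874, Add(401, -874))), -1) = Pow(Add(4088133, Mul(2, -874, -473)), -1) = Pow(Add(4088133, 826804), -1) = Pow(4914937, -1) = Rational(1, 4914937) ≈ 2.0346e-7)
Mul(Add(L, 3154563), Pow(Add(Add(Add(-254890, 123473), 358252), 875674), -1)) = Mul(Add(Rational(1, 4914937), 3154563), Pow(Add(Add(Add(-254890, 123473), 358252), 875674), -1)) = Mul(Rational(15504478407532, 4914937), Pow(Add(Add(-131417, 358252), 875674), -1)) = Mul(Rational(15504478407532, 4914937), Pow(Add(226835, 875674), -1)) = Mul(Rational(15504478407532, 4914937), Pow(1102509, -1)) = Mul(Rational(15504478407532, 4914937), Rational(1, 1102509)) = Rational(15504478407532, 5418762276933)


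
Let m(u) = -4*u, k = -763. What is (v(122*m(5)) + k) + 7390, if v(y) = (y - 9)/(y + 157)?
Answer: 15131890/2283 ≈ 6628.1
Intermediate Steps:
v(y) = (-9 + y)/(157 + y)
(v(122*m(5)) + k) + 7390 = ((-9 + 122*(-4*5))/(157 + 122*(-4*5)) - 763) + 7390 = ((-9 + 122*(-20))/(157 + 122*(-20)) - 763) + 7390 = ((-9 - 2440)/(157 - 2440) - 763) + 7390 = (-2449/(-2283) - 763) + 7390 = (-1/2283*(-2449) - 763) + 7390 = (2449/2283 - 763) + 7390 = -1739480/2283 + 7390 = 15131890/2283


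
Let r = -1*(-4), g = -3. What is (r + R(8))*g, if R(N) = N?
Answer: -36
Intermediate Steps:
r = 4
(r + R(8))*g = (4 + 8)*(-3) = 12*(-3) = -36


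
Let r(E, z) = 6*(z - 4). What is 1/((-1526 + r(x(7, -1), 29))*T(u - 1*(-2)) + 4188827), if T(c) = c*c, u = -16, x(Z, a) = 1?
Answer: 1/3919131 ≈ 2.5516e-7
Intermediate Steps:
r(E, z) = -24 + 6*z (r(E, z) = 6*(-4 + z) = -24 + 6*z)
T(c) = c**2
1/((-1526 + r(x(7, -1), 29))*T(u - 1*(-2)) + 4188827) = 1/((-1526 + (-24 + 6*29))*(-16 - 1*(-2))**2 + 4188827) = 1/((-1526 + (-24 + 174))*(-16 + 2)**2 + 4188827) = 1/((-1526 + 150)*(-14)**2 + 4188827) = 1/(-1376*196 + 4188827) = 1/(-269696 + 4188827) = 1/3919131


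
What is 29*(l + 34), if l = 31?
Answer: 1885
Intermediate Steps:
29*(l + 34) = 29*(31 + 34) = 29*65 = 1885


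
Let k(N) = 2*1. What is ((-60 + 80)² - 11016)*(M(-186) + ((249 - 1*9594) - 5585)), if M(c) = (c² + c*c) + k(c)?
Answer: -576066624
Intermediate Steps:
k(N) = 2
M(c) = 2 + 2*c² (M(c) = (c² + c*c) + 2 = (c² + c²) + 2 = 2*c² + 2 = 2 + 2*c²)
((-60 + 80)² - 11016)*(M(-186) + ((249 - 1*9594) - 5585)) = ((-60 + 80)² - 11016)*((2 + 2*(-186)²) + ((249 - 1*9594) - 5585)) = (20² - 11016)*((2 + 2*34596) + ((249 - 9594) - 5585)) = (400 - 11016)*((2 + 69192) + (-9345 - 5585)) = -10616*(69194 - 14930) = -10616*54264 = -576066624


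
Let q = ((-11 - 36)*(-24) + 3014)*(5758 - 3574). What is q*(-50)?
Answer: -452306400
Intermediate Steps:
q = 9046128 (q = (-47*(-24) + 3014)*2184 = (1128 + 3014)*2184 = 4142*2184 = 9046128)
q*(-50) = 9046128*(-50) = -452306400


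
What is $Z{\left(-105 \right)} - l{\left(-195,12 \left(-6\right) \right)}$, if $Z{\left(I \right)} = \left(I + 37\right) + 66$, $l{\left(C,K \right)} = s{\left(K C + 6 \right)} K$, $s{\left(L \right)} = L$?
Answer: $1011310$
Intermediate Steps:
$l{\left(C,K \right)} = K \left(6 + C K\right)$ ($l{\left(C,K \right)} = \left(K C + 6\right) K = \left(C K + 6\right) K = \left(6 + C K\right) K = K \left(6 + C K\right)$)
$Z{\left(I \right)} = 103 + I$ ($Z{\left(I \right)} = \left(37 + I\right) + 66 = 103 + I$)
$Z{\left(-105 \right)} - l{\left(-195,12 \left(-6\right) \right)} = \left(103 - 105\right) - 12 \left(-6\right) \left(6 - 195 \cdot 12 \left(-6\right)\right) = -2 - - 72 \left(6 - -14040\right) = -2 - - 72 \left(6 + 14040\right) = -2 - \left(-72\right) 14046 = -2 - -1011312 = -2 + 1011312 = 1011310$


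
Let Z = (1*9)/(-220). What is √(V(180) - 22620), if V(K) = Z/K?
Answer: I*√1094808011/220 ≈ 150.4*I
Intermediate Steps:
Z = -9/220 (Z = 9*(-1/220) = -9/220 ≈ -0.040909)
V(K) = -9/(220*K)
√(V(180) - 22620) = √(-9/220/180 - 22620) = √(-9/220*1/180 - 22620) = √(-1/4400 - 22620) = √(-99528001/4400) = I*√1094808011/220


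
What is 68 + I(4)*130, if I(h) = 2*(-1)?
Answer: -192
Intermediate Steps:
I(h) = -2
68 + I(4)*130 = 68 - 2*130 = 68 - 260 = -192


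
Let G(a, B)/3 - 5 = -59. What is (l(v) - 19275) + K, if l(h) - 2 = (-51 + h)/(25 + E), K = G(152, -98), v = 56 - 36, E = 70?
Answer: -1846356/95 ≈ -19435.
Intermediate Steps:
v = 20
G(a, B) = -162 (G(a, B) = 15 + 3*(-59) = 15 - 177 = -162)
K = -162
l(h) = 139/95 + h/95 (l(h) = 2 + (-51 + h)/(25 + 70) = 2 + (-51 + h)/95 = 2 + (-51 + h)*(1/95) = 2 + (-51/95 + h/95) = 139/95 + h/95)
(l(v) - 19275) + K = ((139/95 + (1/95)*20) - 19275) - 162 = ((139/95 + 4/19) - 19275) - 162 = (159/95 - 19275) - 162 = -1830966/95 - 162 = -1846356/95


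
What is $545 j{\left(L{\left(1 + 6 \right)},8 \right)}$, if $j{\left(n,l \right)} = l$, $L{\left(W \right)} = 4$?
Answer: $4360$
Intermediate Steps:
$545 j{\left(L{\left(1 + 6 \right)},8 \right)} = 545 \cdot 8 = 4360$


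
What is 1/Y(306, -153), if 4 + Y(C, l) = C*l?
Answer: -1/46822 ≈ -2.1357e-5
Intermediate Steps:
Y(C, l) = -4 + C*l
1/Y(306, -153) = 1/(-4 + 306*(-153)) = 1/(-4 - 46818) = 1/(-46822) = -1/46822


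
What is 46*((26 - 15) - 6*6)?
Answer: -1150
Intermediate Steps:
46*((26 - 15) - 6*6) = 46*(11 - 36) = 46*(-25) = -1150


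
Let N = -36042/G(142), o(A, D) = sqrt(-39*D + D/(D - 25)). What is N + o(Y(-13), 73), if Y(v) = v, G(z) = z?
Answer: -18021/71 + I*sqrt(409749)/12 ≈ -253.82 + 53.343*I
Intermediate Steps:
o(A, D) = sqrt(-39*D + D/(-25 + D))
N = -18021/71 (N = -36042/142 = -36042*1/142 = -18021/71 ≈ -253.82)
N + o(Y(-13), 73) = -18021/71 + sqrt(73*(976 - 39*73)/(-25 + 73)) = -18021/71 + sqrt(73*(976 - 2847)/48) = -18021/71 + sqrt(73*(1/48)*(-1871)) = -18021/71 + sqrt(-136583/48) = -18021/71 + I*sqrt(409749)/12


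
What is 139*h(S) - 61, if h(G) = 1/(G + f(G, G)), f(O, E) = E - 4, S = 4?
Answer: -105/4 ≈ -26.250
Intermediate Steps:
f(O, E) = -4 + E
h(G) = 1/(-4 + 2*G) (h(G) = 1/(G + (-4 + G)) = 1/(-4 + 2*G))
139*h(S) - 61 = 139*(1/(2*(-2 + 4))) - 61 = 139*((1/2)/2) - 61 = 139*((1/2)*(1/2)) - 61 = 139*(1/4) - 61 = 139/4 - 61 = -105/4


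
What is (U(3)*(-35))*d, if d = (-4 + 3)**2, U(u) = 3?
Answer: -105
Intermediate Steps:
d = 1 (d = (-1)**2 = 1)
(U(3)*(-35))*d = (3*(-35))*1 = -105*1 = -105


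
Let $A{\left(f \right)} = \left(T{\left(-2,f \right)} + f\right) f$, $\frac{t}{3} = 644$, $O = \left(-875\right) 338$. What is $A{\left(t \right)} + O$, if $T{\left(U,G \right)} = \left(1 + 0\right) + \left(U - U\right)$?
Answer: $3438806$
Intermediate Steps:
$O = -295750$
$T{\left(U,G \right)} = 1$ ($T{\left(U,G \right)} = 1 + 0 = 1$)
$t = 1932$ ($t = 3 \cdot 644 = 1932$)
$A{\left(f \right)} = f \left(1 + f\right)$ ($A{\left(f \right)} = \left(1 + f\right) f = f \left(1 + f\right)$)
$A{\left(t \right)} + O = 1932 \left(1 + 1932\right) - 295750 = 1932 \cdot 1933 - 295750 = 3734556 - 295750 = 3438806$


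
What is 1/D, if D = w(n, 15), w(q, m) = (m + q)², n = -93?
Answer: 1/6084 ≈ 0.00016437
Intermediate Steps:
D = 6084 (D = (15 - 93)² = (-78)² = 6084)
1/D = 1/6084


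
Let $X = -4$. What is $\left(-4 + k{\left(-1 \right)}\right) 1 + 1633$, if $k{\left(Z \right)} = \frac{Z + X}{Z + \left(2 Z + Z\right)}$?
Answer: $\frac{6521}{4} \approx 1630.3$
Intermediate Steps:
$k{\left(Z \right)} = \frac{-4 + Z}{4 Z}$ ($k{\left(Z \right)} = \frac{Z - 4}{Z + \left(2 Z + Z\right)} = \frac{-4 + Z}{Z + 3 Z} = \frac{-4 + Z}{4 Z}$)
$\left(-4 + k{\left(-1 \right)}\right) 1 + 1633 = \left(-4 + \frac{-4 - 1}{4 \left(-1\right)}\right) 1 + 1633 = \left(-4 + \frac{1}{4} \left(-1\right) \left(-5\right)\right) 1 + 1633 = \left(-4 + \frac{5}{4}\right) 1 + 1633 = \left(- \frac{11}{4}\right) 1 + 1633 = - \frac{11}{4} + 1633 = \frac{6521}{4}$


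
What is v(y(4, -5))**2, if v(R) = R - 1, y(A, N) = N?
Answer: 36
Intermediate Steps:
v(R) = -1 + R
v(y(4, -5))**2 = (-1 - 5)**2 = (-6)**2 = 36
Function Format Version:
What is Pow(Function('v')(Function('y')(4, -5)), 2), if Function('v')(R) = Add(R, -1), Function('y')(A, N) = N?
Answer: 36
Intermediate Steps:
Function('v')(R) = Add(-1, R)
Pow(Function('v')(Function('y')(4, -5)), 2) = Pow(Add(-1, -5), 2) = Pow(-6, 2) = 36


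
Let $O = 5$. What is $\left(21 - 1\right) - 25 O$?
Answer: $-105$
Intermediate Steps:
$\left(21 - 1\right) - 25 O = \left(21 - 1\right) - 125 = 20 - 125 = -105$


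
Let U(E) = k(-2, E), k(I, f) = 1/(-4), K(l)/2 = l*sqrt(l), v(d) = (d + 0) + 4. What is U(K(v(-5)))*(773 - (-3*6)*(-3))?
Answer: -719/4 ≈ -179.75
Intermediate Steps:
v(d) = 4 + d (v(d) = d + 4 = 4 + d)
K(l) = 2*l**(3/2) (K(l) = 2*(l*sqrt(l)) = 2*l**(3/2))
k(I, f) = -1/4
U(E) = -1/4
U(K(v(-5)))*(773 - (-3*6)*(-3)) = -(773 - (-3*6)*(-3))/4 = -(773 - (-18)*(-3))/4 = -(773 - 1*54)/4 = -(773 - 54)/4 = -1/4*719 = -719/4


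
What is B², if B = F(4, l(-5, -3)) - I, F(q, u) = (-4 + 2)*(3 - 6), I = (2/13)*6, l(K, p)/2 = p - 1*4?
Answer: 4356/169 ≈ 25.775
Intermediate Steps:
l(K, p) = -8 + 2*p (l(K, p) = 2*(p - 1*4) = 2*(p - 4) = 2*(-4 + p) = -8 + 2*p)
I = 12/13 (I = (2*(1/13))*6 = (2/13)*6 = 12/13 ≈ 0.92308)
F(q, u) = 6 (F(q, u) = -2*(-3) = 6)
B = 66/13 (B = 6 - 1*12/13 = 6 - 12/13 = 66/13 ≈ 5.0769)
B² = (66/13)² = 4356/169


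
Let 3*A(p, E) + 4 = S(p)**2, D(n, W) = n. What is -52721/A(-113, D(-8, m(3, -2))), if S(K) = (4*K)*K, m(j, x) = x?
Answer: -52721/869585924 ≈ -6.0628e-5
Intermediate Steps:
S(K) = 4*K**2
A(p, E) = -4/3 + 16*p**4/3 (A(p, E) = -4/3 + (4*p**2)**2/3 = -4/3 + (16*p**4)/3 = -4/3 + 16*p**4/3)
-52721/A(-113, D(-8, m(3, -2))) = -52721/(-4/3 + (16/3)*(-113)**4) = -52721/(-4/3 + (16/3)*163047361) = -52721/(-4/3 + 2608757776/3) = -52721/869585924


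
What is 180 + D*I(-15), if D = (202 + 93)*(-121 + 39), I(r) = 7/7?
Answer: -24010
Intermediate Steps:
I(r) = 1 (I(r) = 7*(⅐) = 1)
D = -24190 (D = 295*(-82) = -24190)
180 + D*I(-15) = 180 - 24190*1 = 180 - 24190 = -24010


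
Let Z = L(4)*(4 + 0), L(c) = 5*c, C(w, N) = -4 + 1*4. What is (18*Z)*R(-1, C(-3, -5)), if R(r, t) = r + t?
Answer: -1440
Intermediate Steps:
C(w, N) = 0 (C(w, N) = -4 + 4 = 0)
Z = 80 (Z = (5*4)*(4 + 0) = 20*4 = 80)
(18*Z)*R(-1, C(-3, -5)) = (18*80)*(-1 + 0) = 1440*(-1) = -1440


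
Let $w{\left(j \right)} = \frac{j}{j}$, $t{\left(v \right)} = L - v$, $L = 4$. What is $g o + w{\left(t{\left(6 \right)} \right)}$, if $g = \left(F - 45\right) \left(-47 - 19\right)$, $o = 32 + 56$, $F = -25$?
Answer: $406561$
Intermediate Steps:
$t{\left(v \right)} = 4 - v$
$w{\left(j \right)} = 1$
$o = 88$
$g = 4620$ ($g = \left(-25 - 45\right) \left(-47 - 19\right) = \left(-70\right) \left(-66\right) = 4620$)
$g o + w{\left(t{\left(6 \right)} \right)} = 4620 \cdot 88 + 1 = 406560 + 1 = 406561$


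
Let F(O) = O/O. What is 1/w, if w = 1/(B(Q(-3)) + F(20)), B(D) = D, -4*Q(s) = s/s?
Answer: ¾ ≈ 0.75000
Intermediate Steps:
Q(s) = -¼ (Q(s) = -s/(4*s) = -¼*1 = -¼)
F(O) = 1
w = 4/3 (w = 1/(-¼ + 1) = 1/(¾) = 4/3 ≈ 1.3333)
1/w = 1/(4/3) = ¾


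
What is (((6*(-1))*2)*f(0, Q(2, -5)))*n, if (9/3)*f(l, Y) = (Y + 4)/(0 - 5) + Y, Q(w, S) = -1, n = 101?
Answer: 3232/5 ≈ 646.40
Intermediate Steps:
f(l, Y) = -4/15 + 4*Y/15 (f(l, Y) = ((Y + 4)/(0 - 5) + Y)/3 = ((4 + Y)/(-5) + Y)/3 = ((4 + Y)*(-1/5) + Y)/3 = ((-4/5 - Y/5) + Y)/3 = (-4/5 + 4*Y/5)/3 = -4/15 + 4*Y/15)
(((6*(-1))*2)*f(0, Q(2, -5)))*n = (((6*(-1))*2)*(-4/15 + (4/15)*(-1)))*101 = ((-6*2)*(-4/15 - 4/15))*101 = -12*(-8/15)*101 = (32/5)*101 = 3232/5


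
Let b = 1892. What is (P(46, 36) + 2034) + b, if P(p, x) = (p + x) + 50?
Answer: 4058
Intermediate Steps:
P(p, x) = 50 + p + x
(P(46, 36) + 2034) + b = ((50 + 46 + 36) + 2034) + 1892 = (132 + 2034) + 1892 = 2166 + 1892 = 4058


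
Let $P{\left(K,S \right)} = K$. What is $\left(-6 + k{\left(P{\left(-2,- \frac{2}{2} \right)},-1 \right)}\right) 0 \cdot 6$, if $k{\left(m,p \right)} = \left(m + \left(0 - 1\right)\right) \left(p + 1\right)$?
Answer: $0$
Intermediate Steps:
$k{\left(m,p \right)} = \left(1 + p\right) \left(-1 + m\right)$ ($k{\left(m,p \right)} = \left(m - 1\right) \left(1 + p\right) = \left(-1 + m\right) \left(1 + p\right) = \left(1 + p\right) \left(-1 + m\right)$)
$\left(-6 + k{\left(P{\left(-2,- \frac{2}{2} \right)},-1 \right)}\right) 0 \cdot 6 = \left(-6 - 0\right) 0 \cdot 6 = \left(-6 + \left(-1 - 2 + 1 + 2\right)\right) 0 \cdot 6 = \left(-6 + 0\right) 0 \cdot 6 = \left(-6\right) 0 \cdot 6 = 0 \cdot 6 = 0$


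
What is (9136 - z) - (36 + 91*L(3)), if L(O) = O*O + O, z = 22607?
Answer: -14599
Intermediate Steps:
L(O) = O + O² (L(O) = O² + O = O + O²)
(9136 - z) - (36 + 91*L(3)) = (9136 - 1*22607) - (36 + 91*(3*(1 + 3))) = (9136 - 22607) - (36 + 91*(3*4)) = -13471 - (36 + 91*12) = -13471 - (36 + 1092) = -13471 - 1*1128 = -13471 - 1128 = -14599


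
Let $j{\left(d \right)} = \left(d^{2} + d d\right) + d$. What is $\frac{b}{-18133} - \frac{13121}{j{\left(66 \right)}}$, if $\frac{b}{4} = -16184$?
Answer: $\frac{330329515}{159171474} \approx 2.0753$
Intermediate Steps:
$b = -64736$ ($b = 4 \left(-16184\right) = -64736$)
$j{\left(d \right)} = d + 2 d^{2}$ ($j{\left(d \right)} = \left(d^{2} + d^{2}\right) + d = 2 d^{2} + d = d + 2 d^{2}$)
$\frac{b}{-18133} - \frac{13121}{j{\left(66 \right)}} = - \frac{64736}{-18133} - \frac{13121}{66 \left(1 + 2 \cdot 66\right)} = \left(-64736\right) \left(- \frac{1}{18133}\right) - \frac{13121}{66 \left(1 + 132\right)} = \frac{64736}{18133} - \frac{13121}{66 \cdot 133} = \frac{64736}{18133} - \frac{13121}{8778} = \frac{330329515}{159171474}$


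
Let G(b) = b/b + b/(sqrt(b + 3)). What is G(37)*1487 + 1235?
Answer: 2722 + 55019*sqrt(10)/20 ≈ 11421.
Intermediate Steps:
G(b) = 1 + b/sqrt(3 + b) (G(b) = 1 + b/(sqrt(3 + b)) = 1 + b/sqrt(3 + b))
G(37)*1487 + 1235 = (1 + 37/sqrt(3 + 37))*1487 + 1235 = (1 + 37/sqrt(40))*1487 + 1235 = (1 + 37*(sqrt(10)/20))*1487 + 1235 = (1 + 37*sqrt(10)/20)*1487 + 1235 = (1487 + 55019*sqrt(10)/20) + 1235 = 2722 + 55019*sqrt(10)/20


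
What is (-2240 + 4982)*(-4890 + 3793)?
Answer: -3007974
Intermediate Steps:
(-2240 + 4982)*(-4890 + 3793) = 2742*(-1097) = -3007974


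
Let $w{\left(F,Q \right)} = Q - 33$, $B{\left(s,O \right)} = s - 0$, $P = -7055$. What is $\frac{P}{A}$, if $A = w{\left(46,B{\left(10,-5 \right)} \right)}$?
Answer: $\frac{7055}{23} \approx 306.74$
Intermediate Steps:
$B{\left(s,O \right)} = s$ ($B{\left(s,O \right)} = s + 0 = s$)
$w{\left(F,Q \right)} = -33 + Q$
$A = -23$ ($A = -33 + 10 = -23$)
$\frac{P}{A} = - \frac{7055}{-23} = \left(-7055\right) \left(- \frac{1}{23}\right) = \frac{7055}{23}$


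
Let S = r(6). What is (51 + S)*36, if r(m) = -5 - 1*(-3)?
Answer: 1764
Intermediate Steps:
r(m) = -2 (r(m) = -5 + 3 = -2)
S = -2
(51 + S)*36 = (51 - 2)*36 = 49*36 = 1764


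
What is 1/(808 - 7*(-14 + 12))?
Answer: 1/822 ≈ 0.0012165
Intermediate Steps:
1/(808 - 7*(-14 + 12)) = 1/(808 - 7*(-2)) = 1/(808 + 14) = 1/822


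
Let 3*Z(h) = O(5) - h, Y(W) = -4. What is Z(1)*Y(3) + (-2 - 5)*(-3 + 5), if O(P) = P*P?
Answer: -46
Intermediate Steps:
O(P) = P²
Z(h) = 25/3 - h/3 (Z(h) = (5² - h)/3 = (25 - h)/3 = 25/3 - h/3)
Z(1)*Y(3) + (-2 - 5)*(-3 + 5) = (25/3 - ⅓*1)*(-4) + (-2 - 5)*(-3 + 5) = (25/3 - ⅓)*(-4) - 7*2 = 8*(-4) - 14 = -32 - 14 = -46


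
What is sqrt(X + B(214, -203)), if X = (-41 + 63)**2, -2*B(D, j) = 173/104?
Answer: 7*sqrt(26663)/52 ≈ 21.981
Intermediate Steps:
B(D, j) = -173/208 (B(D, j) = -173/(2*104) = -1/2*173/104 = -173/208)
X = 484 (X = 22**2 = 484)
sqrt(X + B(214, -203)) = sqrt(484 - 173/208) = sqrt(100499/208) = 7*sqrt(26663)/52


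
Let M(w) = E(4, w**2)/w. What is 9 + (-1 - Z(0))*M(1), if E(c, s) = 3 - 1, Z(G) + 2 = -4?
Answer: 19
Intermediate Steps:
Z(G) = -6 (Z(G) = -2 - 4 = -6)
E(c, s) = 2
M(w) = 2/w
9 + (-1 - Z(0))*M(1) = 9 + (-1 - 1*(-6))*(2/1) = 9 + (-1 + 6)*(2*1) = 9 + 5*2 = 9 + 10 = 19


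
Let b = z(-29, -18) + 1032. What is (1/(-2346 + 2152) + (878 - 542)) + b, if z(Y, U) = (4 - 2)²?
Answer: 266167/194 ≈ 1372.0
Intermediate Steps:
z(Y, U) = 4 (z(Y, U) = 2² = 4)
b = 1036 (b = 4 + 1032 = 1036)
(1/(-2346 + 2152) + (878 - 542)) + b = (1/(-2346 + 2152) + (878 - 542)) + 1036 = (1/(-194) + 336) + 1036 = (-1/194 + 336) + 1036 = 65183/194 + 1036 = 266167/194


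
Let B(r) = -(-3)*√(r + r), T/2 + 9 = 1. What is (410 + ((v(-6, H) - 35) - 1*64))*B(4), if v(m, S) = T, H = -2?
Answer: 1770*√2 ≈ 2503.2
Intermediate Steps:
T = -16 (T = -18 + 2*1 = -18 + 2 = -16)
v(m, S) = -16
B(r) = 3*√2*√r (B(r) = -(-3)*√(2*r) = -(-3)*√2*√r = 3*√2*√r)
(410 + ((v(-6, H) - 35) - 1*64))*B(4) = (410 + ((-16 - 35) - 1*64))*(3*√2*√4) = (410 + (-51 - 64))*(3*√2*2) = (410 - 115)*(6*√2) = 295*(6*√2) = 1770*√2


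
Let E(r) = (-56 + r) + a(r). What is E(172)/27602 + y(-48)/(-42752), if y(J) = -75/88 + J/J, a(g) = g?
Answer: 541573931/51921790976 ≈ 0.010431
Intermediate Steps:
y(J) = 13/88 (y(J) = -75*1/88 + 1 = -75/88 + 1 = 13/88)
E(r) = -56 + 2*r (E(r) = (-56 + r) + r = -56 + 2*r)
E(172)/27602 + y(-48)/(-42752) = (-56 + 2*172)/27602 + (13/88)/(-42752) = (-56 + 344)*(1/27602) + (13/88)*(-1/42752) = 288*(1/27602) - 13/3762176 = 144/13801 - 13/3762176 = 541573931/51921790976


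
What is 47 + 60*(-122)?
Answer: -7273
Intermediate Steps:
47 + 60*(-122) = 47 - 7320 = -7273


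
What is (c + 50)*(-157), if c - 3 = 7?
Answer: -9420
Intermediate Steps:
c = 10 (c = 3 + 7 = 10)
(c + 50)*(-157) = (10 + 50)*(-157) = 60*(-157) = -9420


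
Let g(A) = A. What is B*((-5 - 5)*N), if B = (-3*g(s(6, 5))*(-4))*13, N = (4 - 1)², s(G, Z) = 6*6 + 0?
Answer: -505440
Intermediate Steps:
s(G, Z) = 36 (s(G, Z) = 36 + 0 = 36)
N = 9 (N = 3² = 9)
B = 5616 (B = (-3*36*(-4))*13 = -108*(-4)*13 = 432*13 = 5616)
B*((-5 - 5)*N) = 5616*((-5 - 5)*9) = 5616*(-10*9) = 5616*(-90) = -505440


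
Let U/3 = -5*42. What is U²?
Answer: 396900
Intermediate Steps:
U = -630 (U = 3*(-5*42) = 3*(-210) = -630)
U² = (-630)² = 396900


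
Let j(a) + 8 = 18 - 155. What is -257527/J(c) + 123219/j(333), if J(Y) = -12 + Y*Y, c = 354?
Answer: -15477174991/18169080 ≈ -851.84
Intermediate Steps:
J(Y) = -12 + Y**2
j(a) = -145 (j(a) = -8 + (18 - 155) = -8 - 137 = -145)
-257527/J(c) + 123219/j(333) = -257527/(-12 + 354**2) + 123219/(-145) = -257527/(-12 + 125316) + 123219*(-1/145) = -257527/125304 - 123219/145 = -15477174991/18169080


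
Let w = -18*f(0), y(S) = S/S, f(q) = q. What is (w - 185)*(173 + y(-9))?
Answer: -32190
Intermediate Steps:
y(S) = 1
w = 0 (w = -18*0 = 0)
(w - 185)*(173 + y(-9)) = (0 - 185)*(173 + 1) = -185*174 = -32190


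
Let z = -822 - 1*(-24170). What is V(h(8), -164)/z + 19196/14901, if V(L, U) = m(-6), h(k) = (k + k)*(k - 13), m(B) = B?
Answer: 224049401/173954274 ≈ 1.2880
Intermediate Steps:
h(k) = 2*k*(-13 + k) (h(k) = (2*k)*(-13 + k) = 2*k*(-13 + k))
V(L, U) = -6
z = 23348 (z = -822 + 24170 = 23348)
V(h(8), -164)/z + 19196/14901 = -6/23348 + 19196/14901 = -6*1/23348 + 19196*(1/14901) = -3/11674 + 19196/14901 = 224049401/173954274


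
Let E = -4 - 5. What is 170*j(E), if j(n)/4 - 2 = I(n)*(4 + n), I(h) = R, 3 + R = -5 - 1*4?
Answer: 42160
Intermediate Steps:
R = -12 (R = -3 + (-5 - 1*4) = -3 + (-5 - 4) = -3 - 9 = -12)
I(h) = -12
E = -9
j(n) = -184 - 48*n (j(n) = 8 + 4*(-12*(4 + n)) = 8 + 4*(-48 - 12*n) = 8 + (-192 - 48*n) = -184 - 48*n)
170*j(E) = 170*(-184 - 48*(-9)) = 170*(-184 + 432) = 170*248 = 42160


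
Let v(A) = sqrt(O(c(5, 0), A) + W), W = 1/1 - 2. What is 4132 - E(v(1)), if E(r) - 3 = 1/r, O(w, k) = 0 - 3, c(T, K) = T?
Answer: 4129 + I/2 ≈ 4129.0 + 0.5*I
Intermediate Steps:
W = -1 (W = 1 - 2 = -1)
O(w, k) = -3
v(A) = 2*I (v(A) = sqrt(-3 - 1) = sqrt(-4) = 2*I)
E(r) = 3 + 1/r
4132 - E(v(1)) = 4132 - (3 + 1/(2*I)) = 4132 - (3 - I/2) = 4132 + (-3 + I/2) = 4129 + I/2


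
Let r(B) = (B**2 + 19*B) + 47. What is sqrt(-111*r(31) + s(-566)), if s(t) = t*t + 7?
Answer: 2*sqrt(35774) ≈ 378.28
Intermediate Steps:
r(B) = 47 + B**2 + 19*B
s(t) = 7 + t**2 (s(t) = t**2 + 7 = 7 + t**2)
sqrt(-111*r(31) + s(-566)) = sqrt(-111*(47 + 31**2 + 19*31) + (7 + (-566)**2)) = sqrt(-111*(47 + 961 + 589) + (7 + 320356)) = sqrt(-111*1597 + 320363) = sqrt(-177267 + 320363) = sqrt(143096) = 2*sqrt(35774)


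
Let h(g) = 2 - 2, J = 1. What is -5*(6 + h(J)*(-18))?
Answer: -30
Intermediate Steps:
h(g) = 0
-5*(6 + h(J)*(-18)) = -5*(6 + 0*(-18)) = -5*(6 + 0) = -5*6 = -30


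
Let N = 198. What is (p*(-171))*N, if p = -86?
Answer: 2911788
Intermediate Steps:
(p*(-171))*N = -86*(-171)*198 = 14706*198 = 2911788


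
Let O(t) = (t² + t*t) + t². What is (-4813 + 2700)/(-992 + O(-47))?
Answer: -2113/5635 ≈ -0.37498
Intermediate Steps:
O(t) = 3*t² (O(t) = (t² + t²) + t² = 2*t² + t² = 3*t²)
(-4813 + 2700)/(-992 + O(-47)) = (-4813 + 2700)/(-992 + 3*(-47)²) = -2113/(-992 + 3*2209) = -2113/(-992 + 6627) = -2113/5635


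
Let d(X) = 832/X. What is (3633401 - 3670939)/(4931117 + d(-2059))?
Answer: -77290742/10153169071 ≈ -0.0076125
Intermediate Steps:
(3633401 - 3670939)/(4931117 + d(-2059)) = (3633401 - 3670939)/(4931117 + 832/(-2059)) = -37538/(4931117 + 832*(-1/2059)) = -37538/(4931117 - 832/2059) = -37538/10153169071/2059 = -37538*2059/10153169071 = -77290742/10153169071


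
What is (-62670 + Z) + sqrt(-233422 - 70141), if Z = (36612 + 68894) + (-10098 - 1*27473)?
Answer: 5265 + I*sqrt(303563) ≈ 5265.0 + 550.97*I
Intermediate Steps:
Z = 67935 (Z = 105506 + (-10098 - 27473) = 105506 - 37571 = 67935)
(-62670 + Z) + sqrt(-233422 - 70141) = (-62670 + 67935) + sqrt(-233422 - 70141) = 5265 + sqrt(-303563) = 5265 + I*sqrt(303563)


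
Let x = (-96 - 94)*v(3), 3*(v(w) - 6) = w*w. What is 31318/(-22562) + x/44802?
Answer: -2107734/1477811 ≈ -1.4263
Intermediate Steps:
v(w) = 6 + w**2/3 (v(w) = 6 + (w*w)/3 = 6 + w**2/3)
x = -1710 (x = (-96 - 94)*(6 + (1/3)*3**2) = -190*(6 + (1/3)*9) = -190*(6 + 3) = -190*9 = -1710)
31318/(-22562) + x/44802 = 31318/(-22562) - 1710/44802 = 31318*(-1/22562) - 1710*1/44802 = -15659/11281 - 5/131 = -2107734/1477811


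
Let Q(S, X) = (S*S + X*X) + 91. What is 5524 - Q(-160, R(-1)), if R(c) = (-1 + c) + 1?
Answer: -20168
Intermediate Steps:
R(c) = c
Q(S, X) = 91 + S**2 + X**2 (Q(S, X) = (S**2 + X**2) + 91 = 91 + S**2 + X**2)
5524 - Q(-160, R(-1)) = 5524 - (91 + (-160)**2 + (-1)**2) = 5524 - (91 + 25600 + 1) = 5524 - 1*25692 = 5524 - 25692 = -20168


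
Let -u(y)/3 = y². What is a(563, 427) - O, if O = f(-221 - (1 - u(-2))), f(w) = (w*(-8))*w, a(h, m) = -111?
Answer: 437937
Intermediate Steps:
u(y) = -3*y²
f(w) = -8*w² (f(w) = (-8*w)*w = -8*w²)
O = -438048 (O = -8*(-221 - (1 - (-3)*(-2)²))² = -8*(-221 - (1 - (-3)*4))² = -8*(-221 - (1 - 1*(-12)))² = -8*(-221 - (1 + 12))² = -8*(-221 - 1*13)² = -8*(-221 - 13)² = -8*(-234)² = -8*54756 = -438048)
a(563, 427) - O = -111 - 1*(-438048) = -111 + 438048 = 437937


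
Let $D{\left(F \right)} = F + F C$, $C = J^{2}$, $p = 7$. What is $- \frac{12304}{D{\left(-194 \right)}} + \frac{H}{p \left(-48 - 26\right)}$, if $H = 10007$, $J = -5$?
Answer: $- \frac{11025459}{653198} \approx -16.879$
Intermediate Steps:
$C = 25$ ($C = \left(-5\right)^{2} = 25$)
$D{\left(F \right)} = 26 F$ ($D{\left(F \right)} = F + F 25 = F + 25 F = 26 F$)
$- \frac{12304}{D{\left(-194 \right)}} + \frac{H}{p \left(-48 - 26\right)} = - \frac{12304}{26 \left(-194\right)} + \frac{10007}{7 \left(-48 - 26\right)} = - \frac{12304}{-5044} + \frac{10007}{7 \left(-74\right)} = \left(-12304\right) \left(- \frac{1}{5044}\right) + \frac{10007}{-518} = \frac{3076}{1261} + 10007 \left(- \frac{1}{518}\right) = \frac{3076}{1261} - \frac{10007}{518} = - \frac{11025459}{653198}$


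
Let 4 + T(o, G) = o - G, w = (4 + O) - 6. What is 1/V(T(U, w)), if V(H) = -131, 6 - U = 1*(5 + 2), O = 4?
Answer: -1/131 ≈ -0.0076336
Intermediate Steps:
U = -1 (U = 6 - (5 + 2) = 6 - 7 = -1)
w = 2 (w = (4 + 4) - 6 = 8 - 6 = 2)
T(o, G) = -4 + o - G (T(o, G) = -4 + (o - G) = -4 + o - G)
1/V(T(U, w)) = 1/(-131) = -1/131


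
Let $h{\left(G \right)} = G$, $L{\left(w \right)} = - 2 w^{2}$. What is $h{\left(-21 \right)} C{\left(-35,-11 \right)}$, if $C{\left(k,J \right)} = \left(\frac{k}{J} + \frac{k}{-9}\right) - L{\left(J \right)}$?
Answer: $- \frac{172606}{33} \approx -5230.5$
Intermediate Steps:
$C{\left(k,J \right)} = 2 J^{2} - \frac{k}{9} + \frac{k}{J}$ ($C{\left(k,J \right)} = \left(\frac{k}{J} + \frac{k}{-9}\right) - - 2 J^{2} = \left(\frac{k}{J} + k \left(- \frac{1}{9}\right)\right) + 2 J^{2} = \left(\frac{k}{J} - \frac{k}{9}\right) + 2 J^{2} = \left(- \frac{k}{9} + \frac{k}{J}\right) + 2 J^{2} = 2 J^{2} - \frac{k}{9} + \frac{k}{J}$)
$h{\left(-21 \right)} C{\left(-35,-11 \right)} = - 21 \left(2 \left(-11\right)^{2} - - \frac{35}{9} - \frac{35}{-11}\right) = - 21 \left(2 \cdot 121 + \frac{35}{9} - - \frac{35}{11}\right) = - 21 \left(242 + \frac{35}{9} + \frac{35}{11}\right) = \left(-21\right) \frac{24658}{99} = - \frac{172606}{33}$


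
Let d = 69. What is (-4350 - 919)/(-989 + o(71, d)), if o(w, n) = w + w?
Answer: 479/77 ≈ 6.2208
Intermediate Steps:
o(w, n) = 2*w
(-4350 - 919)/(-989 + o(71, d)) = (-4350 - 919)/(-989 + 2*71) = -5269/(-989 + 142) = -5269/(-847) = -5269*(-1/847) = 479/77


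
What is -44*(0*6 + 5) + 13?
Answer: -207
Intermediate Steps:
-44*(0*6 + 5) + 13 = -44*(0 + 5) + 13 = -44*5 + 13 = -220 + 13 = -207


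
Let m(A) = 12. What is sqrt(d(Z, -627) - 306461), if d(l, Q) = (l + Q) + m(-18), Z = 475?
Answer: I*sqrt(306601) ≈ 553.72*I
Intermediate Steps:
d(l, Q) = 12 + Q + l (d(l, Q) = (l + Q) + 12 = (Q + l) + 12 = 12 + Q + l)
sqrt(d(Z, -627) - 306461) = sqrt((12 - 627 + 475) - 306461) = sqrt(-140 - 306461) = sqrt(-306601) = I*sqrt(306601)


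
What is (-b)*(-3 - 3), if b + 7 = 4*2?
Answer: 6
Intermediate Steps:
b = 1 (b = -7 + 4*2 = -7 + 8 = 1)
(-b)*(-3 - 3) = (-1*1)*(-3 - 3) = -1*(-6) = 6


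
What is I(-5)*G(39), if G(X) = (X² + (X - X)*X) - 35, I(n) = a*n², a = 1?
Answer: 37150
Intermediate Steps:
I(n) = n² (I(n) = 1*n² = n²)
G(X) = -35 + X² (G(X) = (X² + 0*X) - 35 = (X² + 0) - 35 = X² - 35 = -35 + X²)
I(-5)*G(39) = (-5)²*(-35 + 39²) = 25*(-35 + 1521) = 25*1486 = 37150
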